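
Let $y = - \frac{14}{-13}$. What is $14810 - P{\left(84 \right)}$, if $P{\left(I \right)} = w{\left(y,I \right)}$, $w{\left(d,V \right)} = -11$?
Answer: $14821$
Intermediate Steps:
$y = \frac{14}{13}$ ($y = \left(-14\right) \left(- \frac{1}{13}\right) = \frac{14}{13} \approx 1.0769$)
$P{\left(I \right)} = -11$
$14810 - P{\left(84 \right)} = 14810 - -11 = 14810 + 11 = 14821$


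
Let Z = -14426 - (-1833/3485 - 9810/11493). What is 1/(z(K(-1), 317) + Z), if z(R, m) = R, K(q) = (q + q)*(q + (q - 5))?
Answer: -4450345/64132232749 ≈ -6.9393e-5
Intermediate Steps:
K(q) = 2*q*(-5 + 2*q) (K(q) = (2*q)*(q + (-5 + q)) = (2*q)*(-5 + 2*q) = 2*q*(-5 + 2*q))
Z = -64194537579/4450345 (Z = -14426 - (-1833*1/3485 - 9810*1/11493) = -14426 - (-1833/3485 - 1090/1277) = -14426 - 1*(-6139391/4450345) = -14426 + 6139391/4450345 = -64194537579/4450345 ≈ -14425.)
1/(z(K(-1), 317) + Z) = 1/(2*(-1)*(-5 + 2*(-1)) - 64194537579/4450345) = 1/(2*(-1)*(-5 - 2) - 64194537579/4450345) = 1/(2*(-1)*(-7) - 64194537579/4450345) = 1/(14 - 64194537579/4450345) = 1/(-64132232749/4450345) = -4450345/64132232749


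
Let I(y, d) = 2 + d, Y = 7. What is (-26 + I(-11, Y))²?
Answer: 289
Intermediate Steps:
(-26 + I(-11, Y))² = (-26 + (2 + 7))² = (-26 + 9)² = (-17)² = 289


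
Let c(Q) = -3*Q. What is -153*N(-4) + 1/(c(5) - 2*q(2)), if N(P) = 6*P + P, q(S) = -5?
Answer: 21419/5 ≈ 4283.8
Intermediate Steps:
N(P) = 7*P
-153*N(-4) + 1/(c(5) - 2*q(2)) = -1071*(-4) + 1/(-3*5 - 2*(-5)) = -153*(-28) + 1/(-15 + 10) = 4284 + 1/(-5) = 4284 - ⅕ = 21419/5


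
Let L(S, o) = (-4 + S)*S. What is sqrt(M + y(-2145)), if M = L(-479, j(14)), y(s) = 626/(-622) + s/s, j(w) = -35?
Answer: 5*sqrt(895083191)/311 ≈ 481.00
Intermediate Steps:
L(S, o) = S*(-4 + S)
y(s) = -2/311 (y(s) = 626*(-1/622) + 1 = -313/311 + 1 = -2/311)
M = 231357 (M = -479*(-4 - 479) = -479*(-483) = 231357)
sqrt(M + y(-2145)) = sqrt(231357 - 2/311) = sqrt(71952025/311) = 5*sqrt(895083191)/311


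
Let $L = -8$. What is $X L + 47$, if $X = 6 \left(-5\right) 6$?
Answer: $1487$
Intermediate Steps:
$X = -180$ ($X = \left(-30\right) 6 = -180$)
$X L + 47 = \left(-180\right) \left(-8\right) + 47 = 1440 + 47 = 1487$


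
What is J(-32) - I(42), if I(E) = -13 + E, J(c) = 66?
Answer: 37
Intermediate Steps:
J(-32) - I(42) = 66 - (-13 + 42) = 66 - 1*29 = 66 - 29 = 37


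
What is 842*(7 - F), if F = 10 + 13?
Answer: -13472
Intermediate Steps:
F = 23
842*(7 - F) = 842*(7 - 1*23) = 842*(7 - 23) = 842*(-16) = -13472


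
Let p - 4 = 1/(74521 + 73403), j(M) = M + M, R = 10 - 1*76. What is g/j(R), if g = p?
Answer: -591697/19525968 ≈ -0.030303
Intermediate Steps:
R = -66 (R = 10 - 76 = -66)
j(M) = 2*M
p = 591697/147924 (p = 4 + 1/(74521 + 73403) = 4 + 1/147924 = 591697/147924 ≈ 4.0000)
g = 591697/147924 ≈ 4.0000
g/j(R) = 591697/(147924*((2*(-66)))) = (591697/147924)/(-132) = (591697/147924)*(-1/132) = -591697/19525968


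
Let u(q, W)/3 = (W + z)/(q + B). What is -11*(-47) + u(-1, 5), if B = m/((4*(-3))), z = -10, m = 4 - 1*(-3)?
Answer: 10003/19 ≈ 526.47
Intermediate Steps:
m = 7 (m = 4 + 3 = 7)
B = -7/12 (B = 7/((4*(-3))) = 7/(-12) = 7*(-1/12) = -7/12 ≈ -0.58333)
u(q, W) = 3*(-10 + W)/(-7/12 + q) (u(q, W) = 3*((W - 10)/(q - 7/12)) = 3*((-10 + W)/(-7/12 + q)) = 3*(-10 + W)/(-7/12 + q))
-11*(-47) + u(-1, 5) = -11*(-47) + 36*(-10 + 5)/(-7 + 12*(-1)) = 517 + 36*(-5)/(-7 - 12) = 517 + 36*(-5)/(-19) = 517 + 36*(-1/19)*(-5) = 517 + 180/19 = 10003/19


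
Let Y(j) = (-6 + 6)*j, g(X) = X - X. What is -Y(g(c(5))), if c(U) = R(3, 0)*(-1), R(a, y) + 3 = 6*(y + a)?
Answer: 0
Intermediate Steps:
R(a, y) = -3 + 6*a + 6*y (R(a, y) = -3 + 6*(y + a) = -3 + 6*(a + y) = -3 + (6*a + 6*y) = -3 + 6*a + 6*y)
c(U) = -15 (c(U) = (-3 + 6*3 + 6*0)*(-1) = (-3 + 18 + 0)*(-1) = 15*(-1) = -15)
g(X) = 0
Y(j) = 0 (Y(j) = 0*j = 0)
-Y(g(c(5))) = -1*0 = 0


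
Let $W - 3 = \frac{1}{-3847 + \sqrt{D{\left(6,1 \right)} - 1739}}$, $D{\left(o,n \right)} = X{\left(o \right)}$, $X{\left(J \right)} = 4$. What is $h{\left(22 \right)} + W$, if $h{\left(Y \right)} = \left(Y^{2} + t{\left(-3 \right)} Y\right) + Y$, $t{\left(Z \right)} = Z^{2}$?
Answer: $\frac{10464404961}{14801144} - \frac{i \sqrt{1735}}{14801144} \approx 707.0 - 2.8142 \cdot 10^{-6} i$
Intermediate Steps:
$D{\left(o,n \right)} = 4$
$W = 3 + \frac{1}{-3847 + i \sqrt{1735}}$ ($W = 3 + \frac{1}{-3847 + \sqrt{4 - 1739}} = 3 + \frac{1}{-3847 + \sqrt{-1735}} = 3 + \frac{1}{-3847 + i \sqrt{1735}} \approx 2.9997 - 2.8142 \cdot 10^{-6} i$)
$h{\left(Y \right)} = Y^{2} + 10 Y$ ($h{\left(Y \right)} = \left(Y^{2} + \left(-3\right)^{2} Y\right) + Y = \left(Y^{2} + 9 Y\right) + Y = Y^{2} + 10 Y$)
$h{\left(22 \right)} + W = 22 \left(10 + 22\right) + \left(\frac{44399585}{14801144} - \frac{i \sqrt{1735}}{14801144}\right) = 22 \cdot 32 + \left(\frac{44399585}{14801144} - \frac{i \sqrt{1735}}{14801144}\right) = 704 + \left(\frac{44399585}{14801144} - \frac{i \sqrt{1735}}{14801144}\right) = \frac{10464404961}{14801144} - \frac{i \sqrt{1735}}{14801144}$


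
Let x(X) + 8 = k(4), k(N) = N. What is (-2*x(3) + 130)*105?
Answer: 14490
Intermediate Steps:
x(X) = -4 (x(X) = -8 + 4 = -4)
(-2*x(3) + 130)*105 = (-2*(-4) + 130)*105 = (8 + 130)*105 = 138*105 = 14490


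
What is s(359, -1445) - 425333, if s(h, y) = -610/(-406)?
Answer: -86342294/203 ≈ -4.2533e+5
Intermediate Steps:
s(h, y) = 305/203 (s(h, y) = -610*(-1/406) = 305/203)
s(359, -1445) - 425333 = 305/203 - 425333 = -86342294/203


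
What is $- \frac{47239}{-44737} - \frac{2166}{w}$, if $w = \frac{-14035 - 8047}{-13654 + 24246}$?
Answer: $\frac{513705777031}{493941217} \approx 1040.0$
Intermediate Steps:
$w = - \frac{11041}{5296}$ ($w = - \frac{22082}{10592} = \left(-22082\right) \frac{1}{10592} = - \frac{11041}{5296} \approx -2.0848$)
$- \frac{47239}{-44737} - \frac{2166}{w} = - \frac{47239}{-44737} - \frac{2166}{- \frac{11041}{5296}} = \left(-47239\right) \left(- \frac{1}{44737}\right) - - \frac{11471136}{11041} = \frac{47239}{44737} + \frac{11471136}{11041} = \frac{513705777031}{493941217}$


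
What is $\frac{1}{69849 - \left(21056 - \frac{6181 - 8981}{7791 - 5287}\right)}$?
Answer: $\frac{313}{15271859} \approx 2.0495 \cdot 10^{-5}$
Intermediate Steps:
$\frac{1}{69849 - \left(21056 - \frac{6181 - 8981}{7791 - 5287}\right)} = \frac{1}{69849 - \left(21056 + \frac{2800}{2504}\right)} = \frac{1}{69849 - \frac{6590878}{313}} = \frac{1}{\frac{15271859}{313}} = \frac{313}{15271859}$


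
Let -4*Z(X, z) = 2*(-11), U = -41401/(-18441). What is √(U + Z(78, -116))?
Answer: √1170605994/12294 ≈ 2.7830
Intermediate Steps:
U = 41401/18441 (U = -41401*(-1/18441) = 41401/18441 ≈ 2.2451)
Z(X, z) = 11/2 (Z(X, z) = -(-11)/2 = -¼*(-22) = 11/2)
√(U + Z(78, -116)) = √(41401/18441 + 11/2) = √(285653/36882) = √1170605994/12294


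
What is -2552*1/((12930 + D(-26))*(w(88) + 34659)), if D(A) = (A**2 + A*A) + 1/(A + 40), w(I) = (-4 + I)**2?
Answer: -35728/8340872535 ≈ -4.2835e-6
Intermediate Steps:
D(A) = 1/(40 + A) + 2*A**2 (D(A) = (A**2 + A**2) + 1/(40 + A) = 2*A**2 + 1/(40 + A) = 1/(40 + A) + 2*A**2)
-2552*1/((12930 + D(-26))*(w(88) + 34659)) = -2552*1/((12930 + (1 + 2*(-26)**3 + 80*(-26)**2)/(40 - 26))*((-4 + 88)**2 + 34659)) = -2552*1/((12930 + (1 + 2*(-17576) + 80*676)/14)*(84**2 + 34659)) = -2552*1/((7056 + 34659)*(12930 + (1 - 35152 + 54080)/14)) = -2552*1/(41715*(12930 + (1/14)*18929)) = -2552*1/(41715*(12930 + 18929/14)) = -2552/((199949/14)*41715) = -2552/8340872535/14 = -2552*14/8340872535 = -35728/8340872535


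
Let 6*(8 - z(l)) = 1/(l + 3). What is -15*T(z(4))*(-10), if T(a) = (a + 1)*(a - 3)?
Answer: 1969825/294 ≈ 6700.1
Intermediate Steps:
z(l) = 8 - 1/(6*(3 + l)) (z(l) = 8 - 1/(6*(l + 3)) = 8 - 1/(6*(3 + l)))
T(a) = (1 + a)*(-3 + a)
-15*T(z(4))*(-10) = -15*(-3 + ((143 + 48*4)/(6*(3 + 4)))² - (143 + 48*4)/(3*(3 + 4)))*(-10) = -15*(-3 + ((⅙)*(143 + 192)/7)² - (143 + 192)/(3*7))*(-10) = -15*(-3 + ((⅙)*(⅐)*335)² - 335/(3*7))*(-10) = -15*(-3 + (335/42)² - 2*335/42)*(-10) = -15*(-3 + 112225/1764 - 335/21)*(-10) = -15*78793/1764*(-10) = -393965/588*(-10) = 1969825/294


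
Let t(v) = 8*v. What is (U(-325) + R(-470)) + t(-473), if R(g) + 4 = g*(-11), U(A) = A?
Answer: 1057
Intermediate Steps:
R(g) = -4 - 11*g (R(g) = -4 + g*(-11) = -4 - 11*g)
(U(-325) + R(-470)) + t(-473) = (-325 + (-4 - 11*(-470))) + 8*(-473) = (-325 + (-4 + 5170)) - 3784 = (-325 + 5166) - 3784 = 4841 - 3784 = 1057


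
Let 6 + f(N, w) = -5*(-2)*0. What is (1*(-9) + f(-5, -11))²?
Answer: 225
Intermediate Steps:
f(N, w) = -6 (f(N, w) = -6 - 5*(-2)*0 = -6 + 10*0 = -6 + 0 = -6)
(1*(-9) + f(-5, -11))² = (1*(-9) - 6)² = (-9 - 6)² = (-15)² = 225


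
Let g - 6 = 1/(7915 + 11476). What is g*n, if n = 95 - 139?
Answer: -5119268/19391 ≈ -264.00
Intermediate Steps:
g = 116347/19391 (g = 6 + 1/(7915 + 11476) = 6 + 1/19391 = 116347/19391 ≈ 6.0001)
n = -44
g*n = (116347/19391)*(-44) = -5119268/19391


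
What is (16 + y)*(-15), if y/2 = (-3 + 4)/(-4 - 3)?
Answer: -1650/7 ≈ -235.71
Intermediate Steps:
y = -2/7 (y = 2*((-3 + 4)/(-4 - 3)) = 2*(1/(-7)) = 2*(1*(-⅐)) = 2*(-⅐) = -2/7 ≈ -0.28571)
(16 + y)*(-15) = (16 - 2/7)*(-15) = (110/7)*(-15) = -1650/7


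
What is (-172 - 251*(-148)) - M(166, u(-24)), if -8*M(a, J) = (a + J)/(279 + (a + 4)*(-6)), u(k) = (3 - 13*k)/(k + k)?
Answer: 3507097097/94848 ≈ 36976.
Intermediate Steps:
u(k) = (3 - 13*k)/(2*k) (u(k) = (3 - 13*k)/((2*k)) = (3 - 13*k)*(1/(2*k)) = (3 - 13*k)/(2*k))
M(a, J) = -(J + a)/(8*(255 - 6*a)) (M(a, J) = -(a + J)/(8*(279 + (a + 4)*(-6))) = -(J + a)/(8*(279 + (4 + a)*(-6))) = -(J + a)/(8*(279 + (-24 - 6*a))) = -(J + a)/(8*(255 - 6*a)))
(-172 - 251*(-148)) - M(166, u(-24)) = (-172 - 251*(-148)) - ((½)*(3 - 13*(-24))/(-24) + 166)/(24*(-85 + 2*166)) = (-172 + 37148) - ((½)*(-1/24)*(3 + 312) + 166)/(24*(-85 + 332)) = 36976 - ((½)*(-1/24)*315 + 166)/(24*247) = 36976 - (-105/16 + 166)/(24*247) = 36976 - 2551/(24*247*16) = 36976 - 1*2551/94848 = 36976 - 2551/94848 = 3507097097/94848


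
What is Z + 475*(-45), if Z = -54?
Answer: -21429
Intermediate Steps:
Z + 475*(-45) = -54 + 475*(-45) = -54 - 21375 = -21429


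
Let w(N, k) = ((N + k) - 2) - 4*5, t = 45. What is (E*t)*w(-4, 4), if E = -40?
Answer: 39600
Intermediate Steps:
w(N, k) = -22 + N + k (w(N, k) = (-2 + N + k) - 20 = -22 + N + k)
(E*t)*w(-4, 4) = (-40*45)*(-22 - 4 + 4) = -1800*(-22) = 39600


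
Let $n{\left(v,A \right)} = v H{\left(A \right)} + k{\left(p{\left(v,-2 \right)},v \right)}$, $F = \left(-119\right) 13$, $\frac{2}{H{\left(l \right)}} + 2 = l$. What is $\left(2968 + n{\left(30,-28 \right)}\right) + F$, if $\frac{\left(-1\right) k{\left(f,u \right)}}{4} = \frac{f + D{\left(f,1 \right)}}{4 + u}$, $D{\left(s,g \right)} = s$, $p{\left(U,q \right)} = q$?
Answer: $\frac{24131}{17} \approx 1419.5$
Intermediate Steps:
$H{\left(l \right)} = \frac{2}{-2 + l}$
$k{\left(f,u \right)} = - \frac{8 f}{4 + u}$ ($k{\left(f,u \right)} = - 4 \frac{f + f}{4 + u} = - 4 \frac{2 f}{4 + u} = - \frac{8 f}{4 + u}$)
$F = -1547$
$n{\left(v,A \right)} = \frac{16}{4 + v} + \frac{2 v}{-2 + A}$ ($n{\left(v,A \right)} = v \frac{2}{-2 + A} - - \frac{16}{4 + v} = \frac{2 v}{-2 + A} + \frac{16}{4 + v} = \frac{16}{4 + v} + \frac{2 v}{-2 + A}$)
$\left(2968 + n{\left(30,-28 \right)}\right) + F = \left(2968 + \frac{2 \left(-16 + 8 \left(-28\right) + 30 \left(4 + 30\right)\right)}{\left(-2 - 28\right) \left(4 + 30\right)}\right) - 1547 = \left(2968 + \frac{2 \left(-16 - 224 + 30 \cdot 34\right)}{\left(-30\right) 34}\right) - 1547 = \left(2968 + 2 \left(- \frac{1}{30}\right) \frac{1}{34} \left(-16 - 224 + 1020\right)\right) - 1547 = \left(2968 + 2 \left(- \frac{1}{30}\right) \frac{1}{34} \cdot 780\right) - 1547 = \left(2968 - \frac{26}{17}\right) - 1547 = \frac{50430}{17} - 1547 = \frac{24131}{17}$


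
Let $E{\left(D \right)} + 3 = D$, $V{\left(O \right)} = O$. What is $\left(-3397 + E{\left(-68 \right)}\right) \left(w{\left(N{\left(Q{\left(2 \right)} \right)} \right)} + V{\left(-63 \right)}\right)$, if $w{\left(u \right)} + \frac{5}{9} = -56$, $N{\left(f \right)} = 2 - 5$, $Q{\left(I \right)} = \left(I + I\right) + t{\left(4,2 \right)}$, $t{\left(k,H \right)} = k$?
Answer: $\frac{1243856}{3} \approx 4.1462 \cdot 10^{5}$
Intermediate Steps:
$Q{\left(I \right)} = 4 + 2 I$ ($Q{\left(I \right)} = \left(I + I\right) + 4 = 2 I + 4 = 4 + 2 I$)
$E{\left(D \right)} = -3 + D$
$N{\left(f \right)} = -3$
$w{\left(u \right)} = - \frac{509}{9}$ ($w{\left(u \right)} = - \frac{5}{9} - 56 = - \frac{509}{9}$)
$\left(-3397 + E{\left(-68 \right)}\right) \left(w{\left(N{\left(Q{\left(2 \right)} \right)} \right)} + V{\left(-63 \right)}\right) = \left(-3397 - 71\right) \left(- \frac{509}{9} - 63\right) = \left(-3397 - 71\right) \left(- \frac{1076}{9}\right) = \left(-3468\right) \left(- \frac{1076}{9}\right) = \frac{1243856}{3}$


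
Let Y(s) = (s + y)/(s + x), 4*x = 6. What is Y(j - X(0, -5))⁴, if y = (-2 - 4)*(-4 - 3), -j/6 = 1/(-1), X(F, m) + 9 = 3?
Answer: 256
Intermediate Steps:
x = 3/2 (x = (¼)*6 = 3/2 ≈ 1.5000)
X(F, m) = -6 (X(F, m) = -9 + 3 = -6)
j = 6 (j = -6/(-1) = -6*(-1) = 6)
y = 42 (y = -6*(-7) = 42)
Y(s) = (42 + s)/(3/2 + s) (Y(s) = (s + 42)/(s + 3/2) = (42 + s)/(3/2 + s))
Y(j - X(0, -5))⁴ = (2*(42 + (6 - 1*(-6)))/(3 + 2*(6 - 1*(-6))))⁴ = (2*(42 + (6 + 6))/(3 + 2*(6 + 6)))⁴ = (2*(42 + 12)/(3 + 2*12))⁴ = (2*54/(3 + 24))⁴ = (2*54/27)⁴ = (2*(1/27)*54)⁴ = 4⁴ = 256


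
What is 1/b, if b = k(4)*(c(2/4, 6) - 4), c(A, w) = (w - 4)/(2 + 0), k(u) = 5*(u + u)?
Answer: -1/120 ≈ -0.0083333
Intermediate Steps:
k(u) = 10*u (k(u) = 5*(2*u) = 10*u)
c(A, w) = -2 + w/2 (c(A, w) = (-4 + w)/2 = (-4 + w)*(½) = -2 + w/2)
b = -120 (b = (10*4)*((-2 + (½)*6) - 4) = 40*((-2 + 3) - 4) = 40*(1 - 4) = 40*(-3) = -120)
1/b = 1/(-120) = -1/120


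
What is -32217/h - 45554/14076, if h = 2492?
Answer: -141751765/8769348 ≈ -16.164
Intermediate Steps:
-32217/h - 45554/14076 = -32217/2492 - 45554/14076 = -32217*1/2492 - 45554*1/14076 = -32217/2492 - 22777/7038 = -141751765/8769348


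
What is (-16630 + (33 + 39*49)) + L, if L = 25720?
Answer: 11034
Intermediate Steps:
(-16630 + (33 + 39*49)) + L = (-16630 + (33 + 39*49)) + 25720 = (-16630 + (33 + 1911)) + 25720 = (-16630 + 1944) + 25720 = -14686 + 25720 = 11034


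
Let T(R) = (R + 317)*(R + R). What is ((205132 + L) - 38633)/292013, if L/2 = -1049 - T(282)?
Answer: -511271/292013 ≈ -1.7509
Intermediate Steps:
T(R) = 2*R*(317 + R) (T(R) = (317 + R)*(2*R) = 2*R*(317 + R))
L = -677770 (L = 2*(-1049 - 2*282*(317 + 282)) = 2*(-1049 - 2*282*599) = 2*(-1049 - 1*337836) = 2*(-1049 - 337836) = 2*(-338885) = -677770)
((205132 + L) - 38633)/292013 = ((205132 - 677770) - 38633)/292013 = (-472638 - 38633)*(1/292013) = -511271*1/292013 = -511271/292013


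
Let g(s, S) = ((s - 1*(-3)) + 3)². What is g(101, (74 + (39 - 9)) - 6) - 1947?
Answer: 9502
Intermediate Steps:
g(s, S) = (6 + s)² (g(s, S) = ((s + 3) + 3)² = ((3 + s) + 3)² = (6 + s)²)
g(101, (74 + (39 - 9)) - 6) - 1947 = (6 + 101)² - 1947 = 107² - 1947 = 11449 - 1947 = 9502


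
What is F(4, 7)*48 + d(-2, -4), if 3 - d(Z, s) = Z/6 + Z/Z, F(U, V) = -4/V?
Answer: -527/21 ≈ -25.095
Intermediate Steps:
d(Z, s) = 2 - Z/6 (d(Z, s) = 3 - (Z/6 + Z/Z) = 3 - (Z*(1/6) + 1) = 3 - (Z/6 + 1) = 3 - (1 + Z/6) = 3 + (-1 - Z/6) = 2 - Z/6)
F(4, 7)*48 + d(-2, -4) = -4/7*48 + (2 - 1/6*(-2)) = -4*1/7*48 + (2 + 1/3) = -4/7*48 + 7/3 = -192/7 + 7/3 = -527/21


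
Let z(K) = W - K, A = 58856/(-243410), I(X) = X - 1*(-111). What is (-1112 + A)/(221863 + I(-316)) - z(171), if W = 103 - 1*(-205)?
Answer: -615994811553/4496147815 ≈ -137.00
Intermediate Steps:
I(X) = 111 + X (I(X) = X + 111 = 111 + X)
A = -29428/121705 (A = 58856*(-1/243410) = -29428/121705 ≈ -0.24180)
W = 308 (W = 103 + 205 = 308)
z(K) = 308 - K
(-1112 + A)/(221863 + I(-316)) - z(171) = (-1112 - 29428/121705)/(221863 + (111 - 316)) - (308 - 1*171) = -135365388/(121705*(221863 - 205)) - (308 - 171) = -135365388/121705/221658 - 1*137 = -135365388/121705*1/221658 - 137 = -22560898/4496147815 - 137 = -615994811553/4496147815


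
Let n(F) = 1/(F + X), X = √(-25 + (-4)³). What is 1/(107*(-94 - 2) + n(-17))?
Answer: -3882833/39884635201 + I*√89/39884635201 ≈ -9.7352e-5 + 2.3653e-10*I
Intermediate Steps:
X = I*√89 (X = √(-25 - 64) = √(-89) = I*√89 ≈ 9.434*I)
n(F) = 1/(F + I*√89)
1/(107*(-94 - 2) + n(-17)) = 1/(107*(-94 - 2) + 1/(-17 + I*√89)) = 1/(107*(-96) + 1/(-17 + I*√89)) = 1/(-10272 + 1/(-17 + I*√89))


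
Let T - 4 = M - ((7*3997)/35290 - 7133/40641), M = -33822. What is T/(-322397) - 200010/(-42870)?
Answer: 3152055523382316391/660753184038588570 ≈ 4.7704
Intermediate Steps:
T = -48503367428989/1434220890 (T = 4 + (-33822 - ((7*3997)/35290 - 7133/40641)) = 4 + (-33822 - (27979*(1/35290) - 7133*1/40641)) = 4 + (-33822 - (27979/35290 - 7133/40641)) = 4 + (-33822 - 1*885370969/1434220890) = 4 + (-33822 - 885370969/1434220890) = 4 - 48509104312549/1434220890 = -48503367428989/1434220890 ≈ -33819.)
T/(-322397) - 200010/(-42870) = -48503367428989/1434220890/(-322397) - 200010/(-42870) = -48503367428989/1434220890*(-1/322397) - 200010*(-1/42870) = 48503367428989/462388512273330 + 6667/1429 = 3152055523382316391/660753184038588570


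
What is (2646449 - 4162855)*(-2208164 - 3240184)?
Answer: 8261907597288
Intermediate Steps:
(2646449 - 4162855)*(-2208164 - 3240184) = -1516406*(-5448348) = 8261907597288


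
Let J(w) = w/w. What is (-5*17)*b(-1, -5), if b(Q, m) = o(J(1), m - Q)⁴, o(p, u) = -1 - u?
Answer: -6885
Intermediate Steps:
J(w) = 1
b(Q, m) = (-1 + Q - m)⁴ (b(Q, m) = (-1 - (m - Q))⁴ = (-1 + (Q - m))⁴ = (-1 + Q - m)⁴)
(-5*17)*b(-1, -5) = (-5*17)*(1 - 5 - 1*(-1))⁴ = -85*(1 - 5 + 1)⁴ = -85*(-3)⁴ = -85*81 = -6885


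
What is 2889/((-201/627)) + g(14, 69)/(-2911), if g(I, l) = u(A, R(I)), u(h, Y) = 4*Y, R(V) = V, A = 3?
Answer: -1757668463/195037 ≈ -9012.0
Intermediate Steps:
g(I, l) = 4*I
2889/((-201/627)) + g(14, 69)/(-2911) = 2889/((-201/627)) + (4*14)/(-2911) = 2889/((-201*1/627)) + 56*(-1/2911) = 2889/(-67/209) - 56/2911 = 2889*(-209/67) - 56/2911 = -603801/67 - 56/2911 = -1757668463/195037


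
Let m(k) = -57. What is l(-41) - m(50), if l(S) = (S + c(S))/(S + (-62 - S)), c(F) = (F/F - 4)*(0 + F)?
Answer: 1726/31 ≈ 55.677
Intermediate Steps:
c(F) = -3*F (c(F) = (1 - 4)*F = -3*F)
l(S) = S/31 (l(S) = (S - 3*S)/(S + (-62 - S)) = -2*S/(-62) = -2*S*(-1/62) = S/31)
l(-41) - m(50) = (1/31)*(-41) - 1*(-57) = -41/31 + 57 = 1726/31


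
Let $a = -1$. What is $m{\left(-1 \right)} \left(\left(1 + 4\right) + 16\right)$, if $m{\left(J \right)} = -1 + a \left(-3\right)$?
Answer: $42$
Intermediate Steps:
$m{\left(J \right)} = 2$ ($m{\left(J \right)} = -1 - -3 = -1 + 3 = 2$)
$m{\left(-1 \right)} \left(\left(1 + 4\right) + 16\right) = 2 \left(\left(1 + 4\right) + 16\right) = 2 \left(5 + 16\right) = 2 \cdot 21 = 42$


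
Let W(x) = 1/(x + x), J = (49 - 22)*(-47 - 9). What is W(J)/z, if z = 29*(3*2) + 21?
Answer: -1/589680 ≈ -1.6958e-6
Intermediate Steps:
z = 195 (z = 29*6 + 21 = 174 + 21 = 195)
J = -1512 (J = 27*(-56) = -1512)
W(x) = 1/(2*x)
W(J)/z = ((1/2)/(-1512))/195 = ((1/2)*(-1/1512))*(1/195) = -1/3024*1/195 = -1/589680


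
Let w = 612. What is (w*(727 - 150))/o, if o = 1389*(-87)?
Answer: -39236/13427 ≈ -2.9222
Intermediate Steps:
o = -120843
(w*(727 - 150))/o = (612*(727 - 150))/(-120843) = (612*577)*(-1/120843) = 353124*(-1/120843) = -39236/13427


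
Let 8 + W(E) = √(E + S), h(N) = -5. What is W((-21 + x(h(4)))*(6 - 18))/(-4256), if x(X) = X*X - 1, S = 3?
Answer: 1/532 - I*√33/4256 ≈ 0.0018797 - 0.0013498*I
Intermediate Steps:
x(X) = -1 + X² (x(X) = X² - 1 = -1 + X²)
W(E) = -8 + √(3 + E) (W(E) = -8 + √(E + 3) = -8 + √(3 + E))
W((-21 + x(h(4)))*(6 - 18))/(-4256) = (-8 + √(3 + (-21 + (-1 + (-5)²))*(6 - 18)))/(-4256) = (-8 + √(3 + (-21 + (-1 + 25))*(-12)))*(-1/4256) = (-8 + √(3 + (-21 + 24)*(-12)))*(-1/4256) = (-8 + √(3 + 3*(-12)))*(-1/4256) = (-8 + √(3 - 36))*(-1/4256) = (-8 + √(-33))*(-1/4256) = (-8 + I*√33)*(-1/4256) = 1/532 - I*√33/4256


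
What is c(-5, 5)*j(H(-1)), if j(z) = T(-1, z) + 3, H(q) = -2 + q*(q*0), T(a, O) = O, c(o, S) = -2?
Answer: -2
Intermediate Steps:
H(q) = -2 (H(q) = -2 + q*0 = -2 + 0 = -2)
j(z) = 3 + z (j(z) = z + 3 = 3 + z)
c(-5, 5)*j(H(-1)) = -2*(3 - 2) = -2*1 = -2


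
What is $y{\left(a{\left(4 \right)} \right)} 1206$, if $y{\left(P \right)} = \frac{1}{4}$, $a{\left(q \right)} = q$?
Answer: $\frac{603}{2} \approx 301.5$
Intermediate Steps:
$y{\left(P \right)} = \frac{1}{4}$
$y{\left(a{\left(4 \right)} \right)} 1206 = \frac{1}{4} \cdot 1206 = \frac{603}{2}$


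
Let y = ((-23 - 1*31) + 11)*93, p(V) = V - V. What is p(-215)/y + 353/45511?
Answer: 353/45511 ≈ 0.0077564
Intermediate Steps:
p(V) = 0
y = -3999 (y = ((-23 - 31) + 11)*93 = (-54 + 11)*93 = -43*93 = -3999)
p(-215)/y + 353/45511 = 0/(-3999) + 353/45511 = 0*(-1/3999) + 353*(1/45511) = 0 + 353/45511 = 353/45511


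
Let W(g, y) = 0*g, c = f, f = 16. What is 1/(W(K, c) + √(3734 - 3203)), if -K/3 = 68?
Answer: √59/177 ≈ 0.043396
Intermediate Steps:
K = -204 (K = -3*68 = -204)
c = 16
W(g, y) = 0
1/(W(K, c) + √(3734 - 3203)) = 1/(0 + √(3734 - 3203)) = 1/(0 + √531) = 1/(0 + 3*√59) = 1/(3*√59) = √59/177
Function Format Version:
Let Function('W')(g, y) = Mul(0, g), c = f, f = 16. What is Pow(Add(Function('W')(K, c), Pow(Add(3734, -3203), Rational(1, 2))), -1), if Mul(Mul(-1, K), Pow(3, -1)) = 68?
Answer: Mul(Rational(1, 177), Pow(59, Rational(1, 2))) ≈ 0.043396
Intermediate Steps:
K = -204 (K = Mul(-3, 68) = -204)
c = 16
Function('W')(g, y) = 0
Pow(Add(Function('W')(K, c), Pow(Add(3734, -3203), Rational(1, 2))), -1) = Pow(Add(0, Pow(Add(3734, -3203), Rational(1, 2))), -1) = Pow(Add(0, Pow(531, Rational(1, 2))), -1) = Pow(Add(0, Mul(3, Pow(59, Rational(1, 2)))), -1) = Pow(Mul(3, Pow(59, Rational(1, 2))), -1) = Mul(Rational(1, 177), Pow(59, Rational(1, 2)))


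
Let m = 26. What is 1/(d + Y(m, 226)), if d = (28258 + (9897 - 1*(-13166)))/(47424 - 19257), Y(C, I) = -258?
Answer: -9389/2405255 ≈ -0.0039035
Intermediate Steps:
d = 17107/9389 (d = (28258 + (9897 + 13166))/28167 = (28258 + 23063)*(1/28167) = 51321*(1/28167) = 17107/9389 ≈ 1.8220)
1/(d + Y(m, 226)) = 1/(17107/9389 - 258) = 1/(-2405255/9389) = -9389/2405255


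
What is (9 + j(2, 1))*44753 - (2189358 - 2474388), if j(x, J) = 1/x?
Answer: 1420367/2 ≈ 7.1018e+5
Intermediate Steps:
(9 + j(2, 1))*44753 - (2189358 - 2474388) = (9 + 1/2)*44753 - (2189358 - 2474388) = (9 + 1/2)*44753 - 1*(-285030) = (19/2)*44753 + 285030 = 850307/2 + 285030 = 1420367/2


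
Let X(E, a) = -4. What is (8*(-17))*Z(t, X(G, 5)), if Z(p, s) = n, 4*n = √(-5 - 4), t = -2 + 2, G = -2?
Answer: -102*I ≈ -102.0*I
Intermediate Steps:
t = 0
n = 3*I/4 (n = √(-5 - 4)/4 = √(-9)/4 = (3*I)/4 = 3*I/4 ≈ 0.75*I)
Z(p, s) = 3*I/4
(8*(-17))*Z(t, X(G, 5)) = (8*(-17))*(3*I/4) = -102*I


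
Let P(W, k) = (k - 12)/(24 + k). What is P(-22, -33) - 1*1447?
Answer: -1442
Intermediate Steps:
P(W, k) = (-12 + k)/(24 + k)
P(-22, -33) - 1*1447 = (-12 - 33)/(24 - 33) - 1*1447 = -45/(-9) - 1447 = -1/9*(-45) - 1447 = 5 - 1447 = -1442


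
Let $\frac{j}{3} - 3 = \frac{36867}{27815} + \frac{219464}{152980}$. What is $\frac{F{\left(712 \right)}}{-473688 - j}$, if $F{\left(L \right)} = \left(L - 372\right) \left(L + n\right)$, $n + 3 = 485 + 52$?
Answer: $- \frac{45066173971700}{50392041742209} \approx -0.89431$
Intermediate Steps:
$n = 534$ ($n = -3 + \left(485 + 52\right) = -3 + 537 = 534$)
$j = \frac{3676458138}{212756935}$ ($j = 9 + 3 \left(\frac{36867}{27815} + \frac{219464}{152980}\right) = 9 + 3 \left(36867 \cdot \frac{1}{27815} + 219464 \cdot \frac{1}{152980}\right) = 9 + 3 \left(\frac{36867}{27815} + \frac{54866}{38245}\right) = 9 + 3 \cdot \frac{587215241}{212756935} = 9 + \frac{1761645723}{212756935} = \frac{3676458138}{212756935} \approx 17.28$)
$F{\left(L \right)} = \left(-372 + L\right) \left(534 + L\right)$ ($F{\left(L \right)} = \left(L - 372\right) \left(L + 534\right) = \left(-372 + L\right) \left(534 + L\right)$)
$\frac{F{\left(712 \right)}}{-473688 - j} = \frac{-198648 + 712^{2} + 162 \cdot 712}{-473688 - \frac{3676458138}{212756935}} = \frac{-198648 + 506944 + 115344}{-473688 - \frac{3676458138}{212756935}} = \frac{423640}{- \frac{100784083484418}{212756935}} = 423640 \left(- \frac{212756935}{100784083484418}\right) = - \frac{45066173971700}{50392041742209}$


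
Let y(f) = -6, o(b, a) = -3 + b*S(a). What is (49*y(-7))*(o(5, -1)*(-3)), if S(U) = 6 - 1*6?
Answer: -2646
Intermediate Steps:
S(U) = 0 (S(U) = 6 - 6 = 0)
o(b, a) = -3 (o(b, a) = -3 + b*0 = -3 + 0 = -3)
(49*y(-7))*(o(5, -1)*(-3)) = (49*(-6))*(-3*(-3)) = -294*9 = -2646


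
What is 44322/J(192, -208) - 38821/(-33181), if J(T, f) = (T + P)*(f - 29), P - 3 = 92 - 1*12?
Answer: 353170131/720857225 ≈ 0.48993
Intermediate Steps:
P = 83 (P = 3 + (92 - 1*12) = 3 + (92 - 12) = 3 + 80 = 83)
J(T, f) = (-29 + f)*(83 + T) (J(T, f) = (T + 83)*(f - 29) = (83 + T)*(-29 + f) = (-29 + f)*(83 + T))
44322/J(192, -208) - 38821/(-33181) = 44322/(-2407 - 29*192 + 83*(-208) + 192*(-208)) - 38821/(-33181) = 44322/(-2407 - 5568 - 17264 - 39936) - 38821*(-1/33181) = 44322/(-65175) + 38821/33181 = 44322*(-1/65175) + 38821/33181 = -14774/21725 + 38821/33181 = 353170131/720857225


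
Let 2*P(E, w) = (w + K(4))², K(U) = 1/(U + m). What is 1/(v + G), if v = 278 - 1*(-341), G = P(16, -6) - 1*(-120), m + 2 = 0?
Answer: 8/6033 ≈ 0.0013260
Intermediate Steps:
m = -2 (m = -2 + 0 = -2)
K(U) = 1/(-2 + U) (K(U) = 1/(U - 2) = 1/(-2 + U))
P(E, w) = (½ + w)²/2 (P(E, w) = (w + 1/(-2 + 4))²/2 = (w + 1/2)²/2 = (w + ½)²/2 = (½ + w)²/2)
G = 1081/8 (G = (1 + 2*(-6))²/8 - 1*(-120) = (1 - 12)²/8 + 120 = (⅛)*(-11)² + 120 = (⅛)*121 + 120 = 121/8 + 120 = 1081/8 ≈ 135.13)
v = 619 (v = 278 + 341 = 619)
1/(v + G) = 1/(619 + 1081/8) = 1/(6033/8) = 8/6033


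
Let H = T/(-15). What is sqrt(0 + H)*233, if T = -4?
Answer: 466*sqrt(15)/15 ≈ 120.32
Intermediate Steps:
H = 4/15 (H = -4/(-15) = -4*(-1/15) = 4/15 ≈ 0.26667)
sqrt(0 + H)*233 = sqrt(0 + 4/15)*233 = sqrt(4/15)*233 = (2*sqrt(15)/15)*233 = 466*sqrt(15)/15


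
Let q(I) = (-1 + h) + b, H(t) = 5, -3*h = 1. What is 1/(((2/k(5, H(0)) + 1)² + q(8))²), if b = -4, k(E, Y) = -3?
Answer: 81/2209 ≈ 0.036668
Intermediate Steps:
h = -⅓ (h = -⅓*1 = -⅓ ≈ -0.33333)
q(I) = -16/3 (q(I) = (-1 - ⅓) - 4 = -4/3 - 4 = -16/3)
1/(((2/k(5, H(0)) + 1)² + q(8))²) = 1/(((2/(-3) + 1)² - 16/3)²) = 1/(((2*(-⅓) + 1)² - 16/3)²) = 1/(((-⅔ + 1)² - 16/3)²) = 1/(((⅓)² - 16/3)²) = 1/((⅑ - 16/3)²) = 1/((-47/9)²) = 1/(2209/81) = 81/2209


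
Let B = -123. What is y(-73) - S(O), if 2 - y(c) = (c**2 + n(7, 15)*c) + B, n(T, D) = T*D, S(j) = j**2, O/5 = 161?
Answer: -645564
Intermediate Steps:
O = 805 (O = 5*161 = 805)
n(T, D) = D*T
y(c) = 125 - c**2 - 105*c (y(c) = 2 - ((c**2 + (15*7)*c) - 123) = 2 - ((c**2 + 105*c) - 123) = 2 - (-123 + c**2 + 105*c) = 2 + (123 - c**2 - 105*c) = 125 - c**2 - 105*c)
y(-73) - S(O) = (125 - 1*(-73)**2 - 105*(-73)) - 1*805**2 = (125 - 1*5329 + 7665) - 1*648025 = (125 - 5329 + 7665) - 648025 = 2461 - 648025 = -645564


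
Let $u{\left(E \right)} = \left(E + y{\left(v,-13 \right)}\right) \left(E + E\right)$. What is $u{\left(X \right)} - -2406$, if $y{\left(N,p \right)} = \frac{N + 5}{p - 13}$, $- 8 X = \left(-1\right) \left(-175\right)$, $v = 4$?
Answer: $\frac{1405321}{416} \approx 3378.2$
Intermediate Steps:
$X = - \frac{175}{8}$ ($X = - \frac{\left(-1\right) \left(-175\right)}{8} = \left(- \frac{1}{8}\right) 175 = - \frac{175}{8} \approx -21.875$)
$y{\left(N,p \right)} = \frac{5 + N}{-13 + p}$
$u{\left(E \right)} = 2 E \left(- \frac{9}{26} + E\right)$ ($u{\left(E \right)} = \left(E + \frac{5 + 4}{-13 - 13}\right) \left(E + E\right) = \left(E + \frac{1}{-26} \cdot 9\right) 2 E = \left(E - \frac{9}{26}\right) 2 E = \left(- \frac{9}{26} + E\right) 2 E = 2 E \left(- \frac{9}{26} + E\right)$)
$u{\left(X \right)} - -2406 = \frac{1}{13} \left(- \frac{175}{8}\right) \left(-9 + 26 \left(- \frac{175}{8}\right)\right) - -2406 = \frac{1}{13} \left(- \frac{175}{8}\right) \left(-9 - \frac{2275}{4}\right) + 2406 = \frac{1}{13} \left(- \frac{175}{8}\right) \left(- \frac{2311}{4}\right) + 2406 = \frac{404425}{416} + 2406 = \frac{1405321}{416}$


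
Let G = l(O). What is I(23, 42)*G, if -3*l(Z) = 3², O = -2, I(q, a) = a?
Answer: -126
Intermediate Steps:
l(Z) = -3 (l(Z) = -⅓*3² = -⅓*9 = -3)
G = -3
I(23, 42)*G = 42*(-3) = -126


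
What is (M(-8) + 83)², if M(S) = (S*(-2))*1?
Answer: 9801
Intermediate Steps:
M(S) = -2*S (M(S) = -2*S*1 = -2*S)
(M(-8) + 83)² = (-2*(-8) + 83)² = (16 + 83)² = 99² = 9801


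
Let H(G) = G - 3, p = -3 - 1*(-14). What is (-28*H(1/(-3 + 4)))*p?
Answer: 616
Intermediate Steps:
p = 11 (p = -3 + 14 = 11)
H(G) = -3 + G
(-28*H(1/(-3 + 4)))*p = -28*(-3 + 1/(-3 + 4))*11 = -28*(-3 + 1/1)*11 = -28*(-3 + 1)*11 = -28*(-2)*11 = 56*11 = 616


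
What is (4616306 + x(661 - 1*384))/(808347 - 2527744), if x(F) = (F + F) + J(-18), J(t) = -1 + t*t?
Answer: -271599/101141 ≈ -2.6853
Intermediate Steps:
J(t) = -1 + t²
x(F) = 323 + 2*F (x(F) = (F + F) + (-1 + (-18)²) = 2*F + (-1 + 324) = 2*F + 323 = 323 + 2*F)
(4616306 + x(661 - 1*384))/(808347 - 2527744) = (4616306 + (323 + 2*(661 - 1*384)))/(808347 - 2527744) = (4616306 + (323 + 2*(661 - 384)))/(-1719397) = (4616306 + (323 + 2*277))*(-1/1719397) = (4616306 + (323 + 554))*(-1/1719397) = (4616306 + 877)*(-1/1719397) = 4617183*(-1/1719397) = -271599/101141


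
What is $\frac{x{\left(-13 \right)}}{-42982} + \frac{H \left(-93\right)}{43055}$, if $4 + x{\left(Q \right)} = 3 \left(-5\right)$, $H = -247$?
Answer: $\frac{988157567}{1850590010} \approx 0.53397$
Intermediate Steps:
$x{\left(Q \right)} = -19$ ($x{\left(Q \right)} = -4 + 3 \left(-5\right) = -4 - 15 = -19$)
$\frac{x{\left(-13 \right)}}{-42982} + \frac{H \left(-93\right)}{43055} = - \frac{19}{-42982} + \frac{\left(-247\right) \left(-93\right)}{43055} = \left(-19\right) \left(- \frac{1}{42982}\right) + 22971 \cdot \frac{1}{43055} = \frac{19}{42982} + \frac{22971}{43055} = \frac{988157567}{1850590010}$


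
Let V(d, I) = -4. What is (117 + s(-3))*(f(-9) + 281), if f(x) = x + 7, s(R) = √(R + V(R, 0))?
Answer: 32643 + 279*I*√7 ≈ 32643.0 + 738.17*I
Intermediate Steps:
s(R) = √(-4 + R) (s(R) = √(R - 4) = √(-4 + R))
f(x) = 7 + x
(117 + s(-3))*(f(-9) + 281) = (117 + √(-4 - 3))*((7 - 9) + 281) = (117 + √(-7))*(-2 + 281) = (117 + I*√7)*279 = 32643 + 279*I*√7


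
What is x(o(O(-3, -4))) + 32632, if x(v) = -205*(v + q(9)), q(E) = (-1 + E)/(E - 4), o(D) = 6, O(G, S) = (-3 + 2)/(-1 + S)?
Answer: 31074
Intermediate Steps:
O(G, S) = -1/(-1 + S)
q(E) = (-1 + E)/(-4 + E)
x(v) = -328 - 205*v (x(v) = -205*(v + (-1 + 9)/(-4 + 9)) = -205*(v + 8/5) = -205*(8/5 + v) = -328 - 205*v)
x(o(O(-3, -4))) + 32632 = (-328 - 205*6) + 32632 = (-328 - 1230) + 32632 = -1558 + 32632 = 31074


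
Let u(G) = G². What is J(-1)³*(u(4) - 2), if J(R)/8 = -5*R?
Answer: 896000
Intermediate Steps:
J(R) = -40*R (J(R) = 8*(-5*R) = -40*R)
J(-1)³*(u(4) - 2) = (-40*(-1))³*(4² - 2) = 40³*(16 - 2) = 64000*14 = 896000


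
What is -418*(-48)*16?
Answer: 321024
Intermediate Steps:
-418*(-48)*16 = 20064*16 = 321024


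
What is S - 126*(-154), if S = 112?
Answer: 19516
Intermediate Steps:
S - 126*(-154) = 112 - 126*(-154) = 112 + 19404 = 19516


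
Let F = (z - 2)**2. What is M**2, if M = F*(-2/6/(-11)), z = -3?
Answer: 625/1089 ≈ 0.57392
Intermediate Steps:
F = 25 (F = (-3 - 2)**2 = (-5)**2 = 25)
M = 25/33 (M = 25*(-2/6/(-11)) = 25*(-2*1/6*(-1/11)) = 25*(-1/3*(-1/11)) = 25*(1/33) = 25/33 ≈ 0.75758)
M**2 = (25/33)**2 = 625/1089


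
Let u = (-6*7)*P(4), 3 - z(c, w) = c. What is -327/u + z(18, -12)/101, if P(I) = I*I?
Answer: 7649/22624 ≈ 0.33809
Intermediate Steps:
z(c, w) = 3 - c
P(I) = I**2
u = -672 (u = -6*7*4**2 = -42*16 = -672)
-327/u + z(18, -12)/101 = -327/(-672) + (3 - 1*18)/101 = -327*(-1/672) + (3 - 18)*(1/101) = 109/224 - 15*1/101 = 109/224 - 15/101 = 7649/22624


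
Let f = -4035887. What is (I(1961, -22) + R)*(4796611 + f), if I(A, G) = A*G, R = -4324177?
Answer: -3322324378956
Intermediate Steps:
(I(1961, -22) + R)*(4796611 + f) = (1961*(-22) - 4324177)*(4796611 - 4035887) = (-43142 - 4324177)*760724 = -4367319*760724 = -3322324378956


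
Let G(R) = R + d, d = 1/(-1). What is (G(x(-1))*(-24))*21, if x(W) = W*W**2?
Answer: 1008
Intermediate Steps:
d = -1 (d = 1*(-1) = -1)
x(W) = W**3
G(R) = -1 + R (G(R) = R - 1 = -1 + R)
(G(x(-1))*(-24))*21 = ((-1 + (-1)**3)*(-24))*21 = ((-1 - 1)*(-24))*21 = -2*(-24)*21 = 48*21 = 1008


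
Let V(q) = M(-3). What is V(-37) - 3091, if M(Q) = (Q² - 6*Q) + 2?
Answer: -3062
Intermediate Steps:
M(Q) = 2 + Q² - 6*Q
V(q) = 29 (V(q) = 2 + (-3)² - 6*(-3) = 2 + 9 + 18 = 29)
V(-37) - 3091 = 29 - 3091 = -3062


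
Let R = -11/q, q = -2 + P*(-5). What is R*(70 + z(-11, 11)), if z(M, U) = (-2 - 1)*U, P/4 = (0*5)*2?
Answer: 407/2 ≈ 203.50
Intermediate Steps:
P = 0 (P = 4*((0*5)*2) = 4*(0*2) = 4*0 = 0)
z(M, U) = -3*U
q = -2 (q = -2 + 0*(-5) = -2 + 0 = -2)
R = 11/2 (R = -11/(-2) = -11*(-½) = 11/2 ≈ 5.5000)
R*(70 + z(-11, 11)) = 11*(70 - 3*11)/2 = 11*(70 - 33)/2 = (11/2)*37 = 407/2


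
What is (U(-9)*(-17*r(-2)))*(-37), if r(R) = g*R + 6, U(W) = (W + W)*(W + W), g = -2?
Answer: 2037960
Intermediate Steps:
U(W) = 4*W**2 (U(W) = (2*W)*(2*W) = 4*W**2)
r(R) = 6 - 2*R (r(R) = -2*R + 6 = 6 - 2*R)
(U(-9)*(-17*r(-2)))*(-37) = ((4*(-9)**2)*(-17*(6 - 2*(-2))))*(-37) = ((4*81)*(-17*(6 + 4)))*(-37) = (324*(-17*10))*(-37) = (324*(-170))*(-37) = -55080*(-37) = 2037960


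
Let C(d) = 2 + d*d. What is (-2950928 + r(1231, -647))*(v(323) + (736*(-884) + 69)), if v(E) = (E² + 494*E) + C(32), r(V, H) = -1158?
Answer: 1138436540868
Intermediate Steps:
C(d) = 2 + d²
v(E) = 1026 + E² + 494*E (v(E) = (E² + 494*E) + (2 + 32²) = (E² + 494*E) + (2 + 1024) = (E² + 494*E) + 1026 = 1026 + E² + 494*E)
(-2950928 + r(1231, -647))*(v(323) + (736*(-884) + 69)) = (-2950928 - 1158)*((1026 + 323² + 494*323) + (736*(-884) + 69)) = -2952086*((1026 + 104329 + 159562) + (-650624 + 69)) = -2952086*(264917 - 650555) = -2952086*(-385638) = 1138436540868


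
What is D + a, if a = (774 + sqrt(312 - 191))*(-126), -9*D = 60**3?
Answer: -122910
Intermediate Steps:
D = -24000 (D = -1/9*60**3 = -1/9*216000 = -24000)
a = -98910 (a = (774 + sqrt(121))*(-126) = (774 + 11)*(-126) = 785*(-126) = -98910)
D + a = -24000 - 98910 = -122910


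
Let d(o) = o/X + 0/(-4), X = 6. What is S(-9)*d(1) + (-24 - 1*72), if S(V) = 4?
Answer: -286/3 ≈ -95.333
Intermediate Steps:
d(o) = o/6 (d(o) = o/6 + 0/(-4) = o*(⅙) + 0*(-¼) = o/6 + 0 = o/6)
S(-9)*d(1) + (-24 - 1*72) = 4*((⅙)*1) + (-24 - 1*72) = 4*(⅙) + (-24 - 72) = ⅔ - 96 = -286/3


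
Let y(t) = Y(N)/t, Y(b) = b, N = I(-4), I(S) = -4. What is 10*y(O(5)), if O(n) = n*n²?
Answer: -8/25 ≈ -0.32000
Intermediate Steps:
N = -4
O(n) = n³
y(t) = -4/t
10*y(O(5)) = 10*(-4/(5³)) = 10*(-4/125) = -8/25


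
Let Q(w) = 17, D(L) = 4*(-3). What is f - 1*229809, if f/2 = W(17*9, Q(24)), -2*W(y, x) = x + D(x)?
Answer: -229814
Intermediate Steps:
D(L) = -12
W(y, x) = 6 - x/2 (W(y, x) = -(x - 12)/2 = -(-12 + x)/2 = 6 - x/2)
f = -5 (f = 2*(6 - ½*17) = 2*(6 - 17/2) = 2*(-5/2) = -5)
f - 1*229809 = -5 - 1*229809 = -5 - 229809 = -229814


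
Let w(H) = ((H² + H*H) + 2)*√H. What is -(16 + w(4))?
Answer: -84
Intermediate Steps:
w(H) = √H*(2 + 2*H²) (w(H) = ((H² + H²) + 2)*√H = (2*H² + 2)*√H = (2 + 2*H²)*√H = √H*(2 + 2*H²))
-(16 + w(4)) = -(16 + 2*√4*(1 + 4²)) = -(16 + 2*2*(1 + 16)) = -(16 + 2*2*17) = -(16 + 68) = -1*84 = -84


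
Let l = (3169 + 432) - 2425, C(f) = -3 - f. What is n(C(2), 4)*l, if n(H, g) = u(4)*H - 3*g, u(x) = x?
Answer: -37632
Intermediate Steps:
l = 1176 (l = 3601 - 2425 = 1176)
n(H, g) = -3*g + 4*H (n(H, g) = 4*H - 3*g = -3*g + 4*H)
n(C(2), 4)*l = (-3*4 + 4*(-3 - 1*2))*1176 = (-12 + 4*(-3 - 2))*1176 = (-12 + 4*(-5))*1176 = (-12 - 20)*1176 = -32*1176 = -37632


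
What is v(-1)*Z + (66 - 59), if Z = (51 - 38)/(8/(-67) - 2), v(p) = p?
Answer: 1865/142 ≈ 13.134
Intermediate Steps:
Z = -871/142 (Z = 13/(8*(-1/67) - 2) = 13/(-8/67 - 2) = 13/(-142/67) = 13*(-67/142) = -871/142 ≈ -6.1338)
v(-1)*Z + (66 - 59) = -1*(-871/142) + (66 - 59) = 871/142 + 7 = 1865/142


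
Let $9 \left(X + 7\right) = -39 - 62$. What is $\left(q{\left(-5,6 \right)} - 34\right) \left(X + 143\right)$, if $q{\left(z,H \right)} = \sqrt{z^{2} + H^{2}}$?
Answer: $- \frac{38182}{9} + \frac{1123 \sqrt{61}}{9} \approx -3267.9$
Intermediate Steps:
$q{\left(z,H \right)} = \sqrt{H^{2} + z^{2}}$
$X = - \frac{164}{9}$ ($X = -7 + \frac{-39 - 62}{9} = -7 + \frac{1}{9} \left(-101\right) = -7 - \frac{101}{9} = - \frac{164}{9} \approx -18.222$)
$\left(q{\left(-5,6 \right)} - 34\right) \left(X + 143\right) = \left(\sqrt{6^{2} + \left(-5\right)^{2}} - 34\right) \left(- \frac{164}{9} + 143\right) = \left(\sqrt{36 + 25} - 34\right) \frac{1123}{9} = \left(\sqrt{61} - 34\right) \frac{1123}{9} = \left(-34 + \sqrt{61}\right) \frac{1123}{9} = - \frac{38182}{9} + \frac{1123 \sqrt{61}}{9}$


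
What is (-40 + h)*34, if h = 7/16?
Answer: -10761/8 ≈ -1345.1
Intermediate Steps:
h = 7/16 (h = 7*(1/16) = 7/16 ≈ 0.43750)
(-40 + h)*34 = (-40 + 7/16)*34 = -633/16*34 = -10761/8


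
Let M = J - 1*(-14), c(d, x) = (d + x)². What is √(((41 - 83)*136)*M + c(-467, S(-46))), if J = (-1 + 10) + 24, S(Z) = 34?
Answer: 5*I*√3239 ≈ 284.56*I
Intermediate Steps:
J = 33 (J = 9 + 24 = 33)
M = 47 (M = 33 - 1*(-14) = 33 + 14 = 47)
√(((41 - 83)*136)*M + c(-467, S(-46))) = √(((41 - 83)*136)*47 + (-467 + 34)²) = √(-42*136*47 + (-433)²) = √(-5712*47 + 187489) = √(-268464 + 187489) = √(-80975) = 5*I*√3239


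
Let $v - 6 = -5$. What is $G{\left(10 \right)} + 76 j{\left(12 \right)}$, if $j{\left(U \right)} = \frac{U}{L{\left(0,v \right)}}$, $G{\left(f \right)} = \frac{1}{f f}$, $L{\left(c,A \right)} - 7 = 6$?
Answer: $\frac{91213}{1300} \approx 70.164$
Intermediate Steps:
$v = 1$ ($v = 6 - 5 = 1$)
$L{\left(c,A \right)} = 13$ ($L{\left(c,A \right)} = 7 + 6 = 13$)
$G{\left(f \right)} = \frac{1}{f^{2}}$
$j{\left(U \right)} = \frac{U}{13}$
$G{\left(10 \right)} + 76 j{\left(12 \right)} = \frac{1}{100} + 76 \cdot \frac{1}{13} \cdot 12 = \frac{1}{100} + 76 \cdot \frac{12}{13} = \frac{1}{100} + \frac{912}{13} = \frac{91213}{1300}$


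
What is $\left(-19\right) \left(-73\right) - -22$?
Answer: $1409$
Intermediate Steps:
$\left(-19\right) \left(-73\right) - -22 = 1387 + \left(-37 + 59\right) = 1387 + 22 = 1409$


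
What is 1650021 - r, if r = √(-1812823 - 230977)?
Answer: 1650021 - 10*I*√20438 ≈ 1.65e+6 - 1429.6*I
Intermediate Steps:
r = 10*I*√20438 (r = √(-2043800) = 10*I*√20438 ≈ 1429.6*I)
1650021 - r = 1650021 - 10*I*√20438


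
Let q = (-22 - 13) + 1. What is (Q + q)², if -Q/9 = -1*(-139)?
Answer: 1651225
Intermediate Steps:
Q = -1251 (Q = -(-9)*(-139) = -9*139 = -1251)
q = -34 (q = -35 + 1 = -34)
(Q + q)² = (-1251 - 34)² = (-1285)² = 1651225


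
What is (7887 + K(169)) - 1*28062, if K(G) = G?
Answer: -20006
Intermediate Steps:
(7887 + K(169)) - 1*28062 = (7887 + 169) - 1*28062 = 8056 - 28062 = -20006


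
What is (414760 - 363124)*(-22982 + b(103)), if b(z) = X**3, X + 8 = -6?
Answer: -1328387736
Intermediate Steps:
X = -14 (X = -8 - 6 = -14)
b(z) = -2744 (b(z) = (-14)**3 = -2744)
(414760 - 363124)*(-22982 + b(103)) = (414760 - 363124)*(-22982 - 2744) = 51636*(-25726) = -1328387736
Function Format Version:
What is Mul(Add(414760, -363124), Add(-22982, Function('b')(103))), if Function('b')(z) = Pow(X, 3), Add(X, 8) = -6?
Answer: -1328387736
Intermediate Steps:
X = -14 (X = Add(-8, -6) = -14)
Function('b')(z) = -2744 (Function('b')(z) = Pow(-14, 3) = -2744)
Mul(Add(414760, -363124), Add(-22982, Function('b')(103))) = Mul(Add(414760, -363124), Add(-22982, -2744)) = Mul(51636, -25726) = -1328387736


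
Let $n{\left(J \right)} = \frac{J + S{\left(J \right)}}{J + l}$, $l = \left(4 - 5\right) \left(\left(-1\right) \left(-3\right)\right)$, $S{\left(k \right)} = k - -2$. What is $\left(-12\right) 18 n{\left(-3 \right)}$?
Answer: $-144$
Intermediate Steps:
$S{\left(k \right)} = 2 + k$ ($S{\left(k \right)} = k + 2 = 2 + k$)
$l = -3$ ($l = \left(-1\right) 3 = -3$)
$n{\left(J \right)} = \frac{2 + 2 J}{-3 + J}$ ($n{\left(J \right)} = \frac{J + \left(2 + J\right)}{J - 3} = \frac{2 + 2 J}{-3 + J}$)
$\left(-12\right) 18 n{\left(-3 \right)} = \left(-12\right) 18 \frac{2 \left(1 - 3\right)}{-3 - 3} = - 216 \cdot 2 \frac{1}{-6} \left(-2\right) = - 216 \cdot 2 \left(- \frac{1}{6}\right) \left(-2\right) = \left(-216\right) \frac{2}{3} = -144$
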